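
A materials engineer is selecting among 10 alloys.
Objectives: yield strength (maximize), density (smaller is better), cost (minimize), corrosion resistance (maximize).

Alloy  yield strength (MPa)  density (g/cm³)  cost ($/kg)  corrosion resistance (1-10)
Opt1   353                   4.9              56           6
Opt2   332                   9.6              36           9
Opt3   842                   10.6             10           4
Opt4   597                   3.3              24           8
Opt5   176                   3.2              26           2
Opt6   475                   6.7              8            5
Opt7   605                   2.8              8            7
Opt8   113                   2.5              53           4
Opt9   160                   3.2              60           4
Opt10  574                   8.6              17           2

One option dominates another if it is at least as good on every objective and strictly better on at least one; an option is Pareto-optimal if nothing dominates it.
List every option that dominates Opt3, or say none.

Opt1: worse on yield strength (353 vs 842).
Opt2: worse on yield strength (332 vs 842).
Opt4: worse on yield strength (597 vs 842).
Opt5: worse on yield strength (176 vs 842).
Opt6: worse on yield strength (475 vs 842).
Opt7: worse on yield strength (605 vs 842).
Opt8: worse on yield strength (113 vs 842).
Opt9: worse on yield strength (160 vs 842).
Opt10: worse on yield strength (574 vs 842).
No option dominates Opt3.

none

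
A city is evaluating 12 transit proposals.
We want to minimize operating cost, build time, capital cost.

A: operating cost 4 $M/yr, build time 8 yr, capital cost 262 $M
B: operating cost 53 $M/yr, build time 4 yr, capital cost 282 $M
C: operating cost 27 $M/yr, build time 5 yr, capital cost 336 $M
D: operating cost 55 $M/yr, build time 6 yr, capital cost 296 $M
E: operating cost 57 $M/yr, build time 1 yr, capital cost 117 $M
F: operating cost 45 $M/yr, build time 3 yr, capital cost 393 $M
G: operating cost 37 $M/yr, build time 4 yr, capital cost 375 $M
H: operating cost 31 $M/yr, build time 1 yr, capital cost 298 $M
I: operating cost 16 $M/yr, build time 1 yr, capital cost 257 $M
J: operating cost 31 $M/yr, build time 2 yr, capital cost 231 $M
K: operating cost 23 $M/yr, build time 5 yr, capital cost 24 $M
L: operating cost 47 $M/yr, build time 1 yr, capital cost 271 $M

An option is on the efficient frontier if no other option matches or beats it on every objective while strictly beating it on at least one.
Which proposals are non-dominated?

A, E, I, J, K

A: not dominated (best operating cost).
B: dominated by I (operating cost 16≤53, build time 1≤4, capital cost 257≤282).
C: dominated by I (operating cost 16≤27, build time 1≤5, capital cost 257≤336).
D: dominated by B (operating cost 53≤55, build time 4≤6, capital cost 282≤296).
E: not dominated.
F: dominated by H (operating cost 31≤45, build time 1≤3, capital cost 298≤393).
G: dominated by H (operating cost 31≤37, build time 1≤4, capital cost 298≤375).
H: dominated by I (operating cost 16≤31, build time 1≤1, capital cost 257≤298).
I: not dominated.
J: not dominated.
K: not dominated (best capital cost).
L: dominated by I (operating cost 16≤47, build time 1≤1, capital cost 257≤271).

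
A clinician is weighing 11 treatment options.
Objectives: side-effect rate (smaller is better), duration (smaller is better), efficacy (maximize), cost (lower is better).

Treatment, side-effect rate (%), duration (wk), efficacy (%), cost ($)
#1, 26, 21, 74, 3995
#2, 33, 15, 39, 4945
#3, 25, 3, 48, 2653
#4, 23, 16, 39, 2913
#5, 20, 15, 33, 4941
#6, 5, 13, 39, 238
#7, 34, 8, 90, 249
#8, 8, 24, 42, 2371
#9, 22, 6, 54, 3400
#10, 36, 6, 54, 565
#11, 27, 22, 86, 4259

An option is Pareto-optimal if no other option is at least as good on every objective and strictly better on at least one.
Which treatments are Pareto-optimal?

#1: not dominated.
#2: dominated by #3 (side-effect rate 25≤33, duration 3≤15, efficacy 48≥39, cost 2653≤4945).
#3: not dominated (best duration).
#4: dominated by #6 (side-effect rate 5≤23, duration 13≤16, efficacy 39≥39, cost 238≤2913).
#5: dominated by #6 (side-effect rate 5≤20, duration 13≤15, efficacy 39≥33, cost 238≤4941).
#6: not dominated (best side-effect rate).
#7: not dominated (best efficacy).
#8: not dominated.
#9: not dominated.
#10: not dominated.
#11: not dominated.

#1, #3, #6, #7, #8, #9, #10, #11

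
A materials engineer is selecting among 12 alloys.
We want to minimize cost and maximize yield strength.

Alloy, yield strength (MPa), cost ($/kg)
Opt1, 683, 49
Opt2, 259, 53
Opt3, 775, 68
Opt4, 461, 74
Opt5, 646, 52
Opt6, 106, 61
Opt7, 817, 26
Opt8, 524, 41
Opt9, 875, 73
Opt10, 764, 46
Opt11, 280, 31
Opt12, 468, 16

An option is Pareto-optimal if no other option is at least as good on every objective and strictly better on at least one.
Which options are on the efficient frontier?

Opt1: dominated by Opt7 (yield strength 817≥683, cost 26≤49).
Opt2: dominated by Opt1 (yield strength 683≥259, cost 49≤53).
Opt3: dominated by Opt7 (yield strength 817≥775, cost 26≤68).
Opt4: dominated by Opt1 (yield strength 683≥461, cost 49≤74).
Opt5: dominated by Opt1 (yield strength 683≥646, cost 49≤52).
Opt6: dominated by Opt1 (yield strength 683≥106, cost 49≤61).
Opt7: not dominated.
Opt8: dominated by Opt7 (yield strength 817≥524, cost 26≤41).
Opt9: not dominated (best yield strength).
Opt10: dominated by Opt7 (yield strength 817≥764, cost 26≤46).
Opt11: dominated by Opt7 (yield strength 817≥280, cost 26≤31).
Opt12: not dominated (best cost).

Opt7, Opt9, Opt12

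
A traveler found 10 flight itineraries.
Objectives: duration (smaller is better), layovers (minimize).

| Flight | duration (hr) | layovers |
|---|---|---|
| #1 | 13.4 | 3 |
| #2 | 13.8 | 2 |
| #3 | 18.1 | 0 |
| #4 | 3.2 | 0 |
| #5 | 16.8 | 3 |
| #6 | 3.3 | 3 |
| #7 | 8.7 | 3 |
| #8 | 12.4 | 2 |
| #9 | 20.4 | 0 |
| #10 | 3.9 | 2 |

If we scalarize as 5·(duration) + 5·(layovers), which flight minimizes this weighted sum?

#1: 5·13.4 + 5·3 = 82.0
#2: 5·13.8 + 5·2 = 79.0
#3: 5·18.1 + 5·0 = 90.5
#4: 5·3.2 + 5·0 = 16.0
#5: 5·16.8 + 5·3 = 99.0
#6: 5·3.3 + 5·3 = 31.5
#7: 5·8.7 + 5·3 = 58.5
#8: 5·12.4 + 5·2 = 72.0
#9: 5·20.4 + 5·0 = 102.0
#10: 5·3.9 + 5·2 = 29.5
Lowest: #4 at 16.0.

#4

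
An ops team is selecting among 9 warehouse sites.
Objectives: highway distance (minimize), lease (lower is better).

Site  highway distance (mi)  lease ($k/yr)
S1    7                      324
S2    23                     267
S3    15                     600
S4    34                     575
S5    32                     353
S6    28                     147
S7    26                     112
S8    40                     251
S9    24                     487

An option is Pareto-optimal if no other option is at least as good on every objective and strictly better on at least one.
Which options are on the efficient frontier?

S1, S2, S7

S1: not dominated (best highway distance).
S2: not dominated.
S3: dominated by S1 (highway distance 7≤15, lease 324≤600).
S4: dominated by S1 (highway distance 7≤34, lease 324≤575).
S5: dominated by S1 (highway distance 7≤32, lease 324≤353).
S6: dominated by S7 (highway distance 26≤28, lease 112≤147).
S7: not dominated (best lease).
S8: dominated by S6 (highway distance 28≤40, lease 147≤251).
S9: dominated by S1 (highway distance 7≤24, lease 324≤487).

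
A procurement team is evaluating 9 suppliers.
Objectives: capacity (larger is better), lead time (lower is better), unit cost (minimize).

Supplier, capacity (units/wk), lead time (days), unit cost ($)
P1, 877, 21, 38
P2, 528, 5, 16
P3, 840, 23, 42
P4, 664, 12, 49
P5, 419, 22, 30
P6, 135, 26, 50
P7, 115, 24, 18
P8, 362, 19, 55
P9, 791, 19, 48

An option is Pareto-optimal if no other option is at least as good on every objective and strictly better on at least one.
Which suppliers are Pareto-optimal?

P1: not dominated (best capacity).
P2: not dominated (best lead time).
P3: dominated by P1 (capacity 877≥840, lead time 21≤23, unit cost 38≤42).
P4: not dominated.
P5: dominated by P2 (capacity 528≥419, lead time 5≤22, unit cost 16≤30).
P6: dominated by P1 (capacity 877≥135, lead time 21≤26, unit cost 38≤50).
P7: dominated by P2 (capacity 528≥115, lead time 5≤24, unit cost 16≤18).
P8: dominated by P2 (capacity 528≥362, lead time 5≤19, unit cost 16≤55).
P9: not dominated.

P1, P2, P4, P9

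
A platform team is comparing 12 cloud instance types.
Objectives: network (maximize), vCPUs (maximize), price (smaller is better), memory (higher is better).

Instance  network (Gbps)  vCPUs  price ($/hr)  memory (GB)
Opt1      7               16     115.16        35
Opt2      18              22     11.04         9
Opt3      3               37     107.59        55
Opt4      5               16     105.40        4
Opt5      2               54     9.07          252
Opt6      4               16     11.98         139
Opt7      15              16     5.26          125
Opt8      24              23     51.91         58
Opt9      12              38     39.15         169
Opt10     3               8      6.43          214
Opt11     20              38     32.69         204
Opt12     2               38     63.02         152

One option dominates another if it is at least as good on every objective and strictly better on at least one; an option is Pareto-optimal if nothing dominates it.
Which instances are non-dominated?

Opt1: dominated by Opt7 (network 15≥7, vCPUs 16≥16, price 5.26≤115.16, memory 125≥35).
Opt2: not dominated.
Opt3: dominated by Opt9 (network 12≥3, vCPUs 38≥37, price 39.15≤107.59, memory 169≥55).
Opt4: dominated by Opt2 (network 18≥5, vCPUs 22≥16, price 11.04≤105.40, memory 9≥4).
Opt5: not dominated (best vCPUs).
Opt6: not dominated.
Opt7: not dominated (best price).
Opt8: not dominated (best network).
Opt9: dominated by Opt11 (network 20≥12, vCPUs 38≥38, price 32.69≤39.15, memory 204≥169).
Opt10: not dominated.
Opt11: not dominated.
Opt12: dominated by Opt5 (network 2≥2, vCPUs 54≥38, price 9.07≤63.02, memory 252≥152).

Opt2, Opt5, Opt6, Opt7, Opt8, Opt10, Opt11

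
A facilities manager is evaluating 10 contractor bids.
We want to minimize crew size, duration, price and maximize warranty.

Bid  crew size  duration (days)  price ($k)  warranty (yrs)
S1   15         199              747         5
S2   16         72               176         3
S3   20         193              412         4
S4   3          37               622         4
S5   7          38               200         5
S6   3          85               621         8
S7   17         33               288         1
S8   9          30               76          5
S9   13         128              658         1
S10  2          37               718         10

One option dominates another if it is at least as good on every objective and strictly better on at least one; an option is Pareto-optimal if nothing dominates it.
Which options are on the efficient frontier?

S1: dominated by S5 (crew size 7≤15, duration 38≤199, price 200≤747, warranty 5≥5).
S2: dominated by S8 (crew size 9≤16, duration 30≤72, price 76≤176, warranty 5≥3).
S3: dominated by S5 (crew size 7≤20, duration 38≤193, price 200≤412, warranty 5≥4).
S4: not dominated.
S5: not dominated.
S6: not dominated.
S7: dominated by S8 (crew size 9≤17, duration 30≤33, price 76≤288, warranty 5≥1).
S8: not dominated (best duration).
S9: dominated by S4 (crew size 3≤13, duration 37≤128, price 622≤658, warranty 4≥1).
S10: not dominated (best crew size).

S4, S5, S6, S8, S10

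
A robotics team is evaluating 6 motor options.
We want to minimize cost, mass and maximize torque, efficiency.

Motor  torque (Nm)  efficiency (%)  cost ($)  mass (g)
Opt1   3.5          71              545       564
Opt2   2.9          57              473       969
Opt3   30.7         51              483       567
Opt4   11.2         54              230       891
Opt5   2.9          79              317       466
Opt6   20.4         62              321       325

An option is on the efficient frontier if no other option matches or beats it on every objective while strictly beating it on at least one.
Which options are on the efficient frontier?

Opt1: not dominated.
Opt2: dominated by Opt5 (torque 2.9≥2.9, efficiency 79≥57, cost 317≤473, mass 466≤969).
Opt3: not dominated (best torque).
Opt4: not dominated (best cost).
Opt5: not dominated (best efficiency).
Opt6: not dominated (best mass).

Opt1, Opt3, Opt4, Opt5, Opt6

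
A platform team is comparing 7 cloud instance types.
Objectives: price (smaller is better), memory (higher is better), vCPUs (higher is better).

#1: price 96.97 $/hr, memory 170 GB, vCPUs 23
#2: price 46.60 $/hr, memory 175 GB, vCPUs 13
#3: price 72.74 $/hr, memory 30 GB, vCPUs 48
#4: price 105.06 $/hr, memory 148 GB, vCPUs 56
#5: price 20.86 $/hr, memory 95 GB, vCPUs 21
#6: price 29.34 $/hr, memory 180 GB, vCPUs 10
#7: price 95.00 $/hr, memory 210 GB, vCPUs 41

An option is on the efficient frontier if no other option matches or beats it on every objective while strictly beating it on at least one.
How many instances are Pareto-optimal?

#1: dominated by #7 (price 95.00≤96.97, memory 210≥170, vCPUs 41≥23).
#2: not dominated.
#3: not dominated.
#4: not dominated (best vCPUs).
#5: not dominated (best price).
#6: not dominated.
#7: not dominated (best memory).
Pareto-optimal: #2, #3, #4, #5, #6, #7 → 6.

6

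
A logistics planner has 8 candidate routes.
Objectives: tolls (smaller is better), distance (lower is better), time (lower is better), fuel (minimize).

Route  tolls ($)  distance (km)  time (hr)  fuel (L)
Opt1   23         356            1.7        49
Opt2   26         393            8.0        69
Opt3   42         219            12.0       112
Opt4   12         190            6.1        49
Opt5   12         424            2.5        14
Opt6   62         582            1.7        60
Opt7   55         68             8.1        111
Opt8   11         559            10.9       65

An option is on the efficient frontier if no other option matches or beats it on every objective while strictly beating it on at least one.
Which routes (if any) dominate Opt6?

Opt1

Opt1: tolls 23≤62, distance 356≤582, time 1.7≤1.7, fuel 49≤60 — dominates Opt6.
Others (Opt2, Opt3, Opt4, Opt5, Opt7, Opt8) are each worse than Opt6 on at least one objective.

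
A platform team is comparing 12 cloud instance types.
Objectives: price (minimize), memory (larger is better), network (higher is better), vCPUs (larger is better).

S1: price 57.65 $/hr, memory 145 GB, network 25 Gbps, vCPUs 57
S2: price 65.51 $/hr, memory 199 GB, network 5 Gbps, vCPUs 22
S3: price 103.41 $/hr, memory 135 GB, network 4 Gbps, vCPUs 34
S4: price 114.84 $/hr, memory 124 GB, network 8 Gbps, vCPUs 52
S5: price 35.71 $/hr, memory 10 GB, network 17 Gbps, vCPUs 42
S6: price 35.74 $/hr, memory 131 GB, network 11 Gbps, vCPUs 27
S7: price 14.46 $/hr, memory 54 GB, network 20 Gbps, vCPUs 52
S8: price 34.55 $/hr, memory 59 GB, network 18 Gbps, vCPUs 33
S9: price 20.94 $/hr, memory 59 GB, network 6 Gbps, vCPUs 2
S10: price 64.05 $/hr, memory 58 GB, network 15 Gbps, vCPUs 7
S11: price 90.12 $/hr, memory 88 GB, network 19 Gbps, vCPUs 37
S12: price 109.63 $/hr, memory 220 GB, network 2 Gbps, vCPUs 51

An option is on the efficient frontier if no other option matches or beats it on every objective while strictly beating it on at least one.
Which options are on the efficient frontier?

S1: not dominated (best network).
S2: not dominated.
S3: dominated by S1 (price 57.65≤103.41, memory 145≥135, network 25≥4, vCPUs 57≥34).
S4: dominated by S1 (price 57.65≤114.84, memory 145≥124, network 25≥8, vCPUs 57≥52).
S5: dominated by S7 (price 14.46≤35.71, memory 54≥10, network 20≥17, vCPUs 52≥42).
S6: not dominated.
S7: not dominated (best price).
S8: not dominated.
S9: not dominated.
S10: dominated by S1 (price 57.65≤64.05, memory 145≥58, network 25≥15, vCPUs 57≥7).
S11: dominated by S1 (price 57.65≤90.12, memory 145≥88, network 25≥19, vCPUs 57≥37).
S12: not dominated (best memory).

S1, S2, S6, S7, S8, S9, S12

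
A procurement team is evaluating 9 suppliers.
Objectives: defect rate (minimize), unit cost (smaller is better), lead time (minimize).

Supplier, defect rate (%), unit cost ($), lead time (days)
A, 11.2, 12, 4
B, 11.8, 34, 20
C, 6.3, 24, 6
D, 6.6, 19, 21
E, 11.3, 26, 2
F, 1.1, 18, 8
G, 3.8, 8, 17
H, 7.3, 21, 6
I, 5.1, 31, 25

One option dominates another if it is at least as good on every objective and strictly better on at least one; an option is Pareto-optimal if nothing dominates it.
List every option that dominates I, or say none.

F: defect rate 1.1≤5.1, unit cost 18≤31, lead time 8≤25 — dominates I.
G: defect rate 3.8≤5.1, unit cost 8≤31, lead time 17≤25 — dominates I.
Others (A, B, C, D, E, H) are each worse than I on at least one objective.

F, G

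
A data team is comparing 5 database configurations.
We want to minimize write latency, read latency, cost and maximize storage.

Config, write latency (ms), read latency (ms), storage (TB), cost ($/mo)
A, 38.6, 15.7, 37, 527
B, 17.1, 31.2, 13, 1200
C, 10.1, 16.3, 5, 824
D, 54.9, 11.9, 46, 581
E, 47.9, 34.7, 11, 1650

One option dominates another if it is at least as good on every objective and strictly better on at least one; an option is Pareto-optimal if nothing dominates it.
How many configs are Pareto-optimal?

4

A: not dominated (best cost).
B: not dominated.
C: not dominated (best write latency).
D: not dominated (best read latency).
E: dominated by A (write latency 38.6≤47.9, read latency 15.7≤34.7, storage 37≥11, cost 527≤1650).
Pareto-optimal: A, B, C, D → 4.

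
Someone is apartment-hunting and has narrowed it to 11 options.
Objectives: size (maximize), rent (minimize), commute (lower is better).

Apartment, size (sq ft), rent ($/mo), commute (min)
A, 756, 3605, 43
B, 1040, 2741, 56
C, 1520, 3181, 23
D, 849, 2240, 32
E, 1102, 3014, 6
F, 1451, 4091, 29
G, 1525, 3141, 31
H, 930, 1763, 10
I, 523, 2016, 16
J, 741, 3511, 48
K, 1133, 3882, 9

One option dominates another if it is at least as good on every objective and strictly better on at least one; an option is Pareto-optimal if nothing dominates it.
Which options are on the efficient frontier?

A: dominated by C (size 1520≥756, rent 3181≤3605, commute 23≤43).
B: not dominated.
C: not dominated.
D: dominated by H (size 930≥849, rent 1763≤2240, commute 10≤32).
E: not dominated (best commute).
F: dominated by C (size 1520≥1451, rent 3181≤4091, commute 23≤29).
G: not dominated (best size).
H: not dominated (best rent).
I: dominated by H (size 930≥523, rent 1763≤2016, commute 10≤16).
J: dominated by C (size 1520≥741, rent 3181≤3511, commute 23≤48).
K: not dominated.

B, C, E, G, H, K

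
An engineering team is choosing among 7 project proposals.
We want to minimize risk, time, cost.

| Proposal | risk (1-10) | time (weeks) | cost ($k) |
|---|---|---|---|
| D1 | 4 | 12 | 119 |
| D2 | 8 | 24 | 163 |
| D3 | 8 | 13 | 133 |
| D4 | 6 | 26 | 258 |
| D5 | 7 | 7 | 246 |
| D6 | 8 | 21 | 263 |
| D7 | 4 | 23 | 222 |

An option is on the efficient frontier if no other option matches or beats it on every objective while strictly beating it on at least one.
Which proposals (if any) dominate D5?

D1: worse on time (12 vs 7).
D2: worse on risk (8 vs 7).
D3: worse on risk (8 vs 7).
D4: worse on time (26 vs 7).
D6: worse on risk (8 vs 7).
D7: worse on time (23 vs 7).
No option dominates D5.

none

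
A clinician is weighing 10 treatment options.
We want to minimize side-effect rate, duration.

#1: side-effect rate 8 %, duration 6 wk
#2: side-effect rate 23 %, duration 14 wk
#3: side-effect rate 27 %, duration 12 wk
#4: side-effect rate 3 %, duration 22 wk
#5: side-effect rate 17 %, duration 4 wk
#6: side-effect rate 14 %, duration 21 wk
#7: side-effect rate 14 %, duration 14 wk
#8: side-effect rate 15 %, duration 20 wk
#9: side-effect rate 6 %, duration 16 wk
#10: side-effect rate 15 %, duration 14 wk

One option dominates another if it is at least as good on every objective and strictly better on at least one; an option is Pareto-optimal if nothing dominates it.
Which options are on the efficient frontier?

#1, #4, #5, #9

#1: not dominated.
#2: dominated by #1 (side-effect rate 8≤23, duration 6≤14).
#3: dominated by #1 (side-effect rate 8≤27, duration 6≤12).
#4: not dominated (best side-effect rate).
#5: not dominated (best duration).
#6: dominated by #1 (side-effect rate 8≤14, duration 6≤21).
#7: dominated by #1 (side-effect rate 8≤14, duration 6≤14).
#8: dominated by #1 (side-effect rate 8≤15, duration 6≤20).
#9: not dominated.
#10: dominated by #1 (side-effect rate 8≤15, duration 6≤14).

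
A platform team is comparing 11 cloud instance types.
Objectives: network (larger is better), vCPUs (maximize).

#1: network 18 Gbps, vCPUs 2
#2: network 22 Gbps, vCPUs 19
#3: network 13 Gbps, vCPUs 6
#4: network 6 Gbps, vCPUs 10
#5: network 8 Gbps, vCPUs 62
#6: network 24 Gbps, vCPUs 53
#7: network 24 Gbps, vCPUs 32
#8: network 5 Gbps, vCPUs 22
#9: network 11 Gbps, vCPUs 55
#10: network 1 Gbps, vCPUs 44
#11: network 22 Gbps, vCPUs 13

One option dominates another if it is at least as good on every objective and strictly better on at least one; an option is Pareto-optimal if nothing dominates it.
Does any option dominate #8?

#5 vs #8: network 8≥5, vCPUs 62≥22 — #5 is at least as good on every objective and strictly better on at least one, so #5 dominates #8.

Yes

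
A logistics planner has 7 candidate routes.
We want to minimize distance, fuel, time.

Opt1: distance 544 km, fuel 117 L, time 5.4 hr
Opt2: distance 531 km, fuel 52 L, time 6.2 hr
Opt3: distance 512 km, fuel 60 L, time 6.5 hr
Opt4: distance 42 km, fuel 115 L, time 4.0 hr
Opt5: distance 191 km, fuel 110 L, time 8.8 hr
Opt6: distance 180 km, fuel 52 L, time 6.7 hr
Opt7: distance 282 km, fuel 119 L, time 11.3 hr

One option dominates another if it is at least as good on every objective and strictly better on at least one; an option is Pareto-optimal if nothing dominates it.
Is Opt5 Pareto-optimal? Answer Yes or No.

No

Opt6 vs Opt5: distance 180≤191, fuel 52≤110, time 6.7≤8.8 — Opt6 is at least as good on every objective and strictly better on at least one, so Opt6 dominates Opt5.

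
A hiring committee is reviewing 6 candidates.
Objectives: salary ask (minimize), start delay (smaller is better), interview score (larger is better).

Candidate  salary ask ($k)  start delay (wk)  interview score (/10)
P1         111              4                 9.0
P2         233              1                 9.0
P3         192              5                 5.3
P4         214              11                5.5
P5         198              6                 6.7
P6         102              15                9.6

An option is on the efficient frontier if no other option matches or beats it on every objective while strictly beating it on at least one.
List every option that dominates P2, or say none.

none

P1: worse on start delay (4 vs 1).
P3: worse on start delay (5 vs 1).
P4: worse on start delay (11 vs 1).
P5: worse on start delay (6 vs 1).
P6: worse on start delay (15 vs 1).
No option dominates P2.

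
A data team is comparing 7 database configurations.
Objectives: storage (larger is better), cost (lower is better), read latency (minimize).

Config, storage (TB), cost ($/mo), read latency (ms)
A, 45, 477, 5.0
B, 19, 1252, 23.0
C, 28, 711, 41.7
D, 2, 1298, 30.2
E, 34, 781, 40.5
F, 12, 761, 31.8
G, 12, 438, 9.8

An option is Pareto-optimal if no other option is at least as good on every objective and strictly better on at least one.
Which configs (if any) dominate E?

A: storage 45≥34, cost 477≤781, read latency 5.0≤40.5 — dominates E.
Others (B, C, D, F, G) are each worse than E on at least one objective.

A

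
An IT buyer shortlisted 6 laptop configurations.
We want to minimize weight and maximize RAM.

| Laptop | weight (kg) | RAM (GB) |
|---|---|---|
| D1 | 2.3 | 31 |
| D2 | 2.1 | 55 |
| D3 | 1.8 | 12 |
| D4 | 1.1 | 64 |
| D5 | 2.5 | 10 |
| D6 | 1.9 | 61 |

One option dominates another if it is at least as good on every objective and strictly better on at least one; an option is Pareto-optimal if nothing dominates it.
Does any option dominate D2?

Yes

D4 vs D2: weight 1.1≤2.1, RAM 64≥55 — D4 is at least as good on every objective and strictly better on at least one, so D4 dominates D2.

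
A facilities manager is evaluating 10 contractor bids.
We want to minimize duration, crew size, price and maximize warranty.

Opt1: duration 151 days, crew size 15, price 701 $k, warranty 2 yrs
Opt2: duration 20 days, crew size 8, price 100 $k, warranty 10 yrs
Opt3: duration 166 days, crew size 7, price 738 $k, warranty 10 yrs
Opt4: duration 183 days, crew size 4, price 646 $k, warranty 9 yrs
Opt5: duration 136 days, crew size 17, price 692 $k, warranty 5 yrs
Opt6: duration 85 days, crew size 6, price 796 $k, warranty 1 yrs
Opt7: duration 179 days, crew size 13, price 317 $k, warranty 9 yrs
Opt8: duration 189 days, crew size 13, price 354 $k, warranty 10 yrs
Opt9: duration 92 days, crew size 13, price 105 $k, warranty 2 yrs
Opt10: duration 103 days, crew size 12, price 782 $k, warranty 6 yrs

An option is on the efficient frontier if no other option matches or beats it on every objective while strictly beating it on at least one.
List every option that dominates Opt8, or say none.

Opt2: duration 20≤189, crew size 8≤13, price 100≤354, warranty 10≥10 — dominates Opt8.
Others (Opt1, Opt3, Opt4, Opt5, Opt6, Opt7, Opt9, Opt10) are each worse than Opt8 on at least one objective.

Opt2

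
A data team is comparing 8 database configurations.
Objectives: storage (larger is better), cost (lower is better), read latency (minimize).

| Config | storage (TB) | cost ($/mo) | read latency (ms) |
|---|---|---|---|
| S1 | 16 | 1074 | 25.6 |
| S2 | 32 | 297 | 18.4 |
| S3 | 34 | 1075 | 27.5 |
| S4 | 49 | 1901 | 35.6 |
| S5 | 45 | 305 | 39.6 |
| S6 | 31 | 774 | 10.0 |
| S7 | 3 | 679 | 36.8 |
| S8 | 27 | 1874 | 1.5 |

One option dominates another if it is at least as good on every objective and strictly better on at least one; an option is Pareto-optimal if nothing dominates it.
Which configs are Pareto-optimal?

S1: dominated by S2 (storage 32≥16, cost 297≤1074, read latency 18.4≤25.6).
S2: not dominated (best cost).
S3: not dominated.
S4: not dominated (best storage).
S5: not dominated.
S6: not dominated.
S7: dominated by S2 (storage 32≥3, cost 297≤679, read latency 18.4≤36.8).
S8: not dominated (best read latency).

S2, S3, S4, S5, S6, S8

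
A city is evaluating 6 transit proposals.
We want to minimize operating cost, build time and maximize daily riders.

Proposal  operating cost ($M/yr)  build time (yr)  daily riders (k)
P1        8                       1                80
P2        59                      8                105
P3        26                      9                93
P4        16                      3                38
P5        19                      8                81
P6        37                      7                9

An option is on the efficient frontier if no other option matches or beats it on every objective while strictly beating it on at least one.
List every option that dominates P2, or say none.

none

P1: worse on daily riders (80 vs 105).
P3: worse on build time (9 vs 8).
P4: worse on daily riders (38 vs 105).
P5: worse on daily riders (81 vs 105).
P6: worse on daily riders (9 vs 105).
No option dominates P2.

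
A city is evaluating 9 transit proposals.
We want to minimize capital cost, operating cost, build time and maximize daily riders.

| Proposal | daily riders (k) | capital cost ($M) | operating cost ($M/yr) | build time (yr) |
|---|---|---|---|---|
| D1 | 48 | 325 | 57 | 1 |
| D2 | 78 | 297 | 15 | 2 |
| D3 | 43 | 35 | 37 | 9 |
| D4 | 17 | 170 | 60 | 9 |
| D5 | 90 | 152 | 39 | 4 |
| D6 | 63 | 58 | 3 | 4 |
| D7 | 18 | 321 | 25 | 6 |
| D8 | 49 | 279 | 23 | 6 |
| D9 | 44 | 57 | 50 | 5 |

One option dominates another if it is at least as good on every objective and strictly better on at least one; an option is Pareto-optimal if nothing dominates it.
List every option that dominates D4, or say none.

D3: daily riders 43≥17, capital cost 35≤170, operating cost 37≤60, build time 9≤9 — dominates D4.
D5: daily riders 90≥17, capital cost 152≤170, operating cost 39≤60, build time 4≤9 — dominates D4.
D6: daily riders 63≥17, capital cost 58≤170, operating cost 3≤60, build time 4≤9 — dominates D4.
D9: daily riders 44≥17, capital cost 57≤170, operating cost 50≤60, build time 5≤9 — dominates D4.
Others (D1, D2, D7, D8) are each worse than D4 on at least one objective.

D3, D5, D6, D9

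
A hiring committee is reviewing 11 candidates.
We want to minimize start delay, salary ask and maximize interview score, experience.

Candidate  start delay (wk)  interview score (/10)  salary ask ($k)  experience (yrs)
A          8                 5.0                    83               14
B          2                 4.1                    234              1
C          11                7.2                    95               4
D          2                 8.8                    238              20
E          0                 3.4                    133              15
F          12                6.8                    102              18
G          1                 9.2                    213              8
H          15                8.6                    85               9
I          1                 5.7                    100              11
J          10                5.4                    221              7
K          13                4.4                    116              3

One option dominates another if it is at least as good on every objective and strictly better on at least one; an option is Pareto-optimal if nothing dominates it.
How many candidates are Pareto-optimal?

A: not dominated (best salary ask).
B: dominated by G (start delay 1≤2, interview score 9.2≥4.1, salary ask 213≤234, experience 8≥1).
C: not dominated.
D: not dominated (best experience).
E: not dominated (best start delay).
F: not dominated.
G: not dominated (best interview score).
H: not dominated.
I: not dominated.
J: dominated by G (start delay 1≤10, interview score 9.2≥5.4, salary ask 213≤221, experience 8≥7).
K: dominated by A (start delay 8≤13, interview score 5.0≥4.4, salary ask 83≤116, experience 14≥3).
Pareto-optimal: A, C, D, E, F, G, H, I → 8.

8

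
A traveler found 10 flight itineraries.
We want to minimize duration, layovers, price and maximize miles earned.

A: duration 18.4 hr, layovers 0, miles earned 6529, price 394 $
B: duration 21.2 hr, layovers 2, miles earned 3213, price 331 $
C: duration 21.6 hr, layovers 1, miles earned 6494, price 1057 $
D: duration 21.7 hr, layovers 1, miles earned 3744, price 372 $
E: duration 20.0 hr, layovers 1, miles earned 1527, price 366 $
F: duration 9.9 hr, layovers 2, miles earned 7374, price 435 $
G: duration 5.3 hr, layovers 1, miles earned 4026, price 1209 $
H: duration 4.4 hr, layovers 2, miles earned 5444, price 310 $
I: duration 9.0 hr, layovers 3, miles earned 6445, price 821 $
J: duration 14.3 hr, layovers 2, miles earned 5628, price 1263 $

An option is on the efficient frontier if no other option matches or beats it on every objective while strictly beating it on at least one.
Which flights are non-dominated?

A, D, E, F, G, H, I

A: not dominated (best layovers).
B: dominated by H (duration 4.4≤21.2, layovers 2≤2, miles earned 5444≥3213, price 310≤331).
C: dominated by A (duration 18.4≤21.6, layovers 0≤1, miles earned 6529≥6494, price 394≤1057).
D: not dominated.
E: not dominated.
F: not dominated (best miles earned).
G: not dominated.
H: not dominated (best duration).
I: not dominated.
J: dominated by F (duration 9.9≤14.3, layovers 2≤2, miles earned 7374≥5628, price 435≤1263).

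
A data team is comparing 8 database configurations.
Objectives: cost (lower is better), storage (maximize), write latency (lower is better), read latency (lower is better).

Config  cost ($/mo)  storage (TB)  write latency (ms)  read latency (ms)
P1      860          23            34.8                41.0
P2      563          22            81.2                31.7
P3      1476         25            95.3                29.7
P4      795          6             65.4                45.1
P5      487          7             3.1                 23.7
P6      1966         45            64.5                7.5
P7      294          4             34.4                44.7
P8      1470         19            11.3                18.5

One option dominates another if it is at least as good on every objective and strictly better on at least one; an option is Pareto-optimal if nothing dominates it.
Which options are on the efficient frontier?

P1: not dominated.
P2: not dominated.
P3: not dominated.
P4: dominated by P5 (cost 487≤795, storage 7≥6, write latency 3.1≤65.4, read latency 23.7≤45.1).
P5: not dominated (best write latency).
P6: not dominated (best storage).
P7: not dominated (best cost).
P8: not dominated.

P1, P2, P3, P5, P6, P7, P8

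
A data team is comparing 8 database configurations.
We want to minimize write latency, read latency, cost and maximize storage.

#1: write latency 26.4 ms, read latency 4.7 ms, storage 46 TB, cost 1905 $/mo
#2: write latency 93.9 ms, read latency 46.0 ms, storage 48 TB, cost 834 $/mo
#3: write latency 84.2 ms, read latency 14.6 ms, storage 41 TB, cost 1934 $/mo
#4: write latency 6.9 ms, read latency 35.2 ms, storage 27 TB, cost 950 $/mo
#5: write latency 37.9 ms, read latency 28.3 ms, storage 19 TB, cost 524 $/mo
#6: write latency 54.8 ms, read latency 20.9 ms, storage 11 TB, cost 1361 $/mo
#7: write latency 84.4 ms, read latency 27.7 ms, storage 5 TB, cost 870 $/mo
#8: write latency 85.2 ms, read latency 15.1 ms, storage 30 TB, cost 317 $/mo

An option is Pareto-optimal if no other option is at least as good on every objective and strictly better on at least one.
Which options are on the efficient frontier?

#1: not dominated (best read latency).
#2: not dominated (best storage).
#3: dominated by #1 (write latency 26.4≤84.2, read latency 4.7≤14.6, storage 46≥41, cost 1905≤1934).
#4: not dominated (best write latency).
#5: not dominated.
#6: not dominated.
#7: not dominated.
#8: not dominated (best cost).

#1, #2, #4, #5, #6, #7, #8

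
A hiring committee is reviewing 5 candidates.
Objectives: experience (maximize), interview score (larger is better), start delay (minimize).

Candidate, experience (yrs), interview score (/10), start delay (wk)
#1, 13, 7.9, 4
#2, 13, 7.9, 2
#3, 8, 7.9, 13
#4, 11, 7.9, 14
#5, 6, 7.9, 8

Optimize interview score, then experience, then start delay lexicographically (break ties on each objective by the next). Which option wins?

#2

First maximize interview score: best is 7.9, kept {#1, #2, #3, #4, #5}.
Then maximize experience: best is 13, kept {#1, #2}.
Then minimize start delay: best is 2, kept {#2}.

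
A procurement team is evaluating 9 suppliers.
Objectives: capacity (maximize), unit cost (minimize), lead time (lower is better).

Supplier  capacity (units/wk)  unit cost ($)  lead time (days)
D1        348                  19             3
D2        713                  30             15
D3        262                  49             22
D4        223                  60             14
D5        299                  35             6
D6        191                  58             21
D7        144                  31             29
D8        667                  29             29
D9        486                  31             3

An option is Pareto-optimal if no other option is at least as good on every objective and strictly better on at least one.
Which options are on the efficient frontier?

D1: not dominated (best unit cost).
D2: not dominated (best capacity).
D3: dominated by D1 (capacity 348≥262, unit cost 19≤49, lead time 3≤22).
D4: dominated by D1 (capacity 348≥223, unit cost 19≤60, lead time 3≤14).
D5: dominated by D1 (capacity 348≥299, unit cost 19≤35, lead time 3≤6).
D6: dominated by D1 (capacity 348≥191, unit cost 19≤58, lead time 3≤21).
D7: dominated by D1 (capacity 348≥144, unit cost 19≤31, lead time 3≤29).
D8: not dominated.
D9: not dominated.

D1, D2, D8, D9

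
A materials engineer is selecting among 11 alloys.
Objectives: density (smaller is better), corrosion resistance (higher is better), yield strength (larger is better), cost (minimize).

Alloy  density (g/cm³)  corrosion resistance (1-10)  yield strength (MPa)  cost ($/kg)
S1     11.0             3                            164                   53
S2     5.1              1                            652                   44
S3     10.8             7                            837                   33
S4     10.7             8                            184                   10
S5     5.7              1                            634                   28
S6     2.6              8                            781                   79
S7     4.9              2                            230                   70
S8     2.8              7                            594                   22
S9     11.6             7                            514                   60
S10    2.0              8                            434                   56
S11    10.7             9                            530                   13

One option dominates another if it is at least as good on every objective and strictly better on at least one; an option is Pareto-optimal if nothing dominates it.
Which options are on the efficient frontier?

S1: dominated by S3 (density 10.8≤11.0, corrosion resistance 7≥3, yield strength 837≥164, cost 33≤53).
S2: not dominated.
S3: not dominated (best yield strength).
S4: not dominated (best cost).
S5: not dominated.
S6: not dominated.
S7: dominated by S8 (density 2.8≤4.9, corrosion resistance 7≥2, yield strength 594≥230, cost 22≤70).
S8: not dominated.
S9: dominated by S3 (density 10.8≤11.6, corrosion resistance 7≥7, yield strength 837≥514, cost 33≤60).
S10: not dominated (best density).
S11: not dominated (best corrosion resistance).

S2, S3, S4, S5, S6, S8, S10, S11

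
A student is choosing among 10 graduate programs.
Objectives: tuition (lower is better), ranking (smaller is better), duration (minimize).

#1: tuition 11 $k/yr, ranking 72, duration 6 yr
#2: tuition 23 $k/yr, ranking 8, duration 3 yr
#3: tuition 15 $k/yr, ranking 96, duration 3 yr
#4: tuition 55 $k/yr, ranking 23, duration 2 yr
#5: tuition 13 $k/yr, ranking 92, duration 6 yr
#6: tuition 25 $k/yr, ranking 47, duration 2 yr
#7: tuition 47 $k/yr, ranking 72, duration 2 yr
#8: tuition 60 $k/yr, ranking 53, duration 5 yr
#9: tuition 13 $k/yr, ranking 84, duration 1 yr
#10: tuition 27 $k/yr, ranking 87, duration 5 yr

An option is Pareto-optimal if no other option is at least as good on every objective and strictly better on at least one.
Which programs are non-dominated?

#1: not dominated (best tuition).
#2: not dominated (best ranking).
#3: dominated by #9 (tuition 13≤15, ranking 84≤96, duration 1≤3).
#4: not dominated.
#5: dominated by #1 (tuition 11≤13, ranking 72≤92, duration 6≤6).
#6: not dominated.
#7: dominated by #6 (tuition 25≤47, ranking 47≤72, duration 2≤2).
#8: dominated by #2 (tuition 23≤60, ranking 8≤53, duration 3≤5).
#9: not dominated (best duration).
#10: dominated by #2 (tuition 23≤27, ranking 8≤87, duration 3≤5).

#1, #2, #4, #6, #9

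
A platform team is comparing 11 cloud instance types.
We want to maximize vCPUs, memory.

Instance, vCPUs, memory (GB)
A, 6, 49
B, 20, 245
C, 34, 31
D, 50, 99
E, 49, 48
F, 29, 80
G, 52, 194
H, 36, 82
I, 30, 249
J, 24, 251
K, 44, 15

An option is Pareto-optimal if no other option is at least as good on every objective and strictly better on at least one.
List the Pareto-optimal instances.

G, I, J

A: dominated by B (vCPUs 20≥6, memory 245≥49).
B: dominated by I (vCPUs 30≥20, memory 249≥245).
C: dominated by D (vCPUs 50≥34, memory 99≥31).
D: dominated by G (vCPUs 52≥50, memory 194≥99).
E: dominated by D (vCPUs 50≥49, memory 99≥48).
F: dominated by D (vCPUs 50≥29, memory 99≥80).
G: not dominated (best vCPUs).
H: dominated by D (vCPUs 50≥36, memory 99≥82).
I: not dominated.
J: not dominated (best memory).
K: dominated by D (vCPUs 50≥44, memory 99≥15).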